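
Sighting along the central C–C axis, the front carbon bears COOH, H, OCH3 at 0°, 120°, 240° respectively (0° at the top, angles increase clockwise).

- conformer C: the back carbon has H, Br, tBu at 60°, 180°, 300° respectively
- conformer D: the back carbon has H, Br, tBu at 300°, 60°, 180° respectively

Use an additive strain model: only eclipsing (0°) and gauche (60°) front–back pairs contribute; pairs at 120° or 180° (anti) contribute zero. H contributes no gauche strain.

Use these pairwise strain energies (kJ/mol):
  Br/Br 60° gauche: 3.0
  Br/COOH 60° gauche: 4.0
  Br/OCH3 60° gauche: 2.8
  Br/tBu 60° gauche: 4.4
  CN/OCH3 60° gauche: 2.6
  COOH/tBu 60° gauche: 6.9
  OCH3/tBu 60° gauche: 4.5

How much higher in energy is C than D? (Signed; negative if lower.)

C (staggered): COOH(0°)/tBu(300°) gauche 6.9; OCH3(240°)/Br(180°) gauche 2.8; OCH3(240°)/tBu(300°) gauche 4.5 → 14.2 kJ/mol.
D (staggered): COOH(0°)/Br(60°) gauche 4.0; OCH3(240°)/tBu(180°) gauche 4.5 → 8.5 kJ/mol.
E(C) − E(D) = 14.2 − 8.5 = +5.7 kJ/mol.

+5.7 kJ/mol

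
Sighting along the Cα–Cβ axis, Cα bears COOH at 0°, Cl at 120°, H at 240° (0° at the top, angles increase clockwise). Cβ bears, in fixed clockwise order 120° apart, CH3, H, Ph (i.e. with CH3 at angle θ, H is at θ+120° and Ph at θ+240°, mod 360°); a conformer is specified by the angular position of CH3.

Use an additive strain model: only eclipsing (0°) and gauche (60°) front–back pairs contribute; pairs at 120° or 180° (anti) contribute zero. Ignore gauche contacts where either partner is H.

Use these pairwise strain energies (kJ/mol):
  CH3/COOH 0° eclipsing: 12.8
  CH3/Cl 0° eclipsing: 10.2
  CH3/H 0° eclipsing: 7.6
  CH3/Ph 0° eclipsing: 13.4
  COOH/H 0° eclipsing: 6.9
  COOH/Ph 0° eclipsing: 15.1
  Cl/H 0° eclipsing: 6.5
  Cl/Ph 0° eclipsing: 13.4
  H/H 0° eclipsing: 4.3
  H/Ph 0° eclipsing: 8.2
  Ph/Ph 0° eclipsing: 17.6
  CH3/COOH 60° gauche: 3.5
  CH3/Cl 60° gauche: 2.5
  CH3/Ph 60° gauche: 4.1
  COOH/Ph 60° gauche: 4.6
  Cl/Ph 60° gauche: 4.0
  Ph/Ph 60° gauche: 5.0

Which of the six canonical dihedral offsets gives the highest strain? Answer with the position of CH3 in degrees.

CH3 at 0° (eclipsed): COOH–CH3 eclipsed, Cl–H eclipsed, H–Ph eclipsed; 12.8 + 6.5 + 8.2 = 27.5 kJ/mol.
CH3 at 60° (staggered): COOH–CH3 gauche, COOH–Ph gauche, Cl–CH3 gauche; 3.5 + 4.6 + 2.5 = 10.6 kJ/mol.
CH3 at 120° (eclipsed): COOH–Ph eclipsed, Cl–CH3 eclipsed, H–H eclipsed; 15.1 + 10.2 + 4.3 = 29.6 kJ/mol.
CH3 at 180° (staggered): COOH–Ph gauche, Cl–CH3 gauche, Cl–Ph gauche; 4.6 + 2.5 + 4.0 = 11.1 kJ/mol.
CH3 at 240° (eclipsed): COOH–H eclipsed, Cl–Ph eclipsed, H–CH3 eclipsed; 6.9 + 13.4 + 7.6 = 27.9 kJ/mol.
CH3 at 300° (staggered): COOH–CH3 gauche, Cl–Ph gauche; 3.5 + 4.0 = 7.5 kJ/mol.
The maximum (29.6 kJ/mol) occurs with CH3 at 120°.

120°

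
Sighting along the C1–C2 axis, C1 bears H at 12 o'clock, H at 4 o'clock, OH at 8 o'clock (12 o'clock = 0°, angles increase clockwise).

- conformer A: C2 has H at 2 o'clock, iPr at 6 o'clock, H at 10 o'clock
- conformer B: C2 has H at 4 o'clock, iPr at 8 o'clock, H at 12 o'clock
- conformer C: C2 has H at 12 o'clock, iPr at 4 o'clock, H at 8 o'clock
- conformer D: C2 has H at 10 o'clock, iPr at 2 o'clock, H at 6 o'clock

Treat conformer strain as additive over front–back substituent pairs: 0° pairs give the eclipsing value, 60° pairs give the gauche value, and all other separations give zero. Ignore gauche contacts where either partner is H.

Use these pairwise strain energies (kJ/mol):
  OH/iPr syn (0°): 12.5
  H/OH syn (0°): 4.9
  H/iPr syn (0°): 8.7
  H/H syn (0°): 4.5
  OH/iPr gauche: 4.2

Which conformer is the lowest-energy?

A (staggered): OH(240°)/iPr(180°) gauche 4.2 → 4.2 kJ/mol.
B (eclipsed): H(0°)/H(0°) eclipsed 4.5; H(120°)/H(120°) eclipsed 4.5; OH(240°)/iPr(240°) eclipsed 12.5 → 21.5 kJ/mol.
C (eclipsed): H(0°)/H(0°) eclipsed 4.5; H(120°)/iPr(120°) eclipsed 8.7; OH(240°)/H(240°) eclipsed 4.9 → 18.1 kJ/mol.
D (staggered): no non-H gauche contacts → 0.0 kJ/mol.
D has the lowest total (0.0 kJ/mol).

D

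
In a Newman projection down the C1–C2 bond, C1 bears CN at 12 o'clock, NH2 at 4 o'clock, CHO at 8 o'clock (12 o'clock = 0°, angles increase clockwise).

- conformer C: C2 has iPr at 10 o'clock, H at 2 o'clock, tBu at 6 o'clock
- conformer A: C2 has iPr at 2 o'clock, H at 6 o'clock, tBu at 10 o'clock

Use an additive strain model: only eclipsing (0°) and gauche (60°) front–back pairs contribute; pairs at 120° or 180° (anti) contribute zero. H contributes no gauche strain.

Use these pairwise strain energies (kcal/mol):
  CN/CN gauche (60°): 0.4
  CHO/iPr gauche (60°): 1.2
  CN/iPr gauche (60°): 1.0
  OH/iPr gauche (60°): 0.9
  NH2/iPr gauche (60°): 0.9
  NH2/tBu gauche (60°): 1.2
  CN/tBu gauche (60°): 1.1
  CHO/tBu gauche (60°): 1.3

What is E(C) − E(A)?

C (staggered): CN–iPr gauche, NH2–tBu gauche, CHO–iPr gauche, CHO–tBu gauche; 1.0 + 1.2 + 1.2 + 1.3 = 4.7 kcal/mol.
A (staggered): CN–iPr gauche, CN–tBu gauche, NH2–iPr gauche, CHO–tBu gauche; 1.0 + 1.1 + 0.9 + 1.3 = 4.3 kcal/mol.
E(C) − E(A) = 4.7 − 4.3 = +0.4 kcal/mol.

+0.4 kcal/mol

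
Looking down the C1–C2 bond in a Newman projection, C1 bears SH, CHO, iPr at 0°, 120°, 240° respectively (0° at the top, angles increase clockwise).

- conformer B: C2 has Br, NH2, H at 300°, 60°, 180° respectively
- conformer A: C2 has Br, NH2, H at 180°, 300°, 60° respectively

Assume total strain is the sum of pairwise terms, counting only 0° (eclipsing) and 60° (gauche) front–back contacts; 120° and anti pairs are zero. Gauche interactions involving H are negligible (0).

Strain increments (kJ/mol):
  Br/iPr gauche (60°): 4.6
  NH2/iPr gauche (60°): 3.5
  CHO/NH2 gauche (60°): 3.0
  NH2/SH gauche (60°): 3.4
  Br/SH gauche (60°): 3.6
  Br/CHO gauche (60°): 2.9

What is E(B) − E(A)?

+0.2 kJ/mol

B (staggered): SH–Br gauche, SH–NH2 gauche, CHO–NH2 gauche, iPr–Br gauche; 3.6 + 3.4 + 3.0 + 4.6 = 14.6 kJ/mol.
A (staggered): SH–NH2 gauche, CHO–Br gauche, iPr–Br gauche, iPr–NH2 gauche; 3.4 + 2.9 + 4.6 + 3.5 = 14.4 kJ/mol.
E(B) − E(A) = 14.6 − 14.4 = +0.2 kJ/mol.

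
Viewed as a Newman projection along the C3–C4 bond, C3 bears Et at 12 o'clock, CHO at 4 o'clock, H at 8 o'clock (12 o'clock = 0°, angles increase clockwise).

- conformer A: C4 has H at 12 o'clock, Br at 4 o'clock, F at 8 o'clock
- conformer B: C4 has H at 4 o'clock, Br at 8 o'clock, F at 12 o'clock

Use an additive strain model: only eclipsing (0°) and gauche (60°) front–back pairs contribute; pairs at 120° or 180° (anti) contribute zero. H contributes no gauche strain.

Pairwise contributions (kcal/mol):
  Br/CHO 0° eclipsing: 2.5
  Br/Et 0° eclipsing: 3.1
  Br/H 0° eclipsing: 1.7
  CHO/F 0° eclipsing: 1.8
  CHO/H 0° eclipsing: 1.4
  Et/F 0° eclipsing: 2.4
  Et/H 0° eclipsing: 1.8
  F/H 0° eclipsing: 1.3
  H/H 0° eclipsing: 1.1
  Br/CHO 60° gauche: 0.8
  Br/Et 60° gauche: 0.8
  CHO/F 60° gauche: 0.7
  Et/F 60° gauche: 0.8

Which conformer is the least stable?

A

A (eclipsed): Et(0°)/H(0°) eclipsed 1.8; CHO(120°)/Br(120°) eclipsed 2.5; H(240°)/F(240°) eclipsed 1.3 → 5.6 kcal/mol.
B (eclipsed): Et(0°)/F(0°) eclipsed 2.4; CHO(120°)/H(120°) eclipsed 1.4; H(240°)/Br(240°) eclipsed 1.7 → 5.5 kcal/mol.
A has the highest total (5.6 kcal/mol).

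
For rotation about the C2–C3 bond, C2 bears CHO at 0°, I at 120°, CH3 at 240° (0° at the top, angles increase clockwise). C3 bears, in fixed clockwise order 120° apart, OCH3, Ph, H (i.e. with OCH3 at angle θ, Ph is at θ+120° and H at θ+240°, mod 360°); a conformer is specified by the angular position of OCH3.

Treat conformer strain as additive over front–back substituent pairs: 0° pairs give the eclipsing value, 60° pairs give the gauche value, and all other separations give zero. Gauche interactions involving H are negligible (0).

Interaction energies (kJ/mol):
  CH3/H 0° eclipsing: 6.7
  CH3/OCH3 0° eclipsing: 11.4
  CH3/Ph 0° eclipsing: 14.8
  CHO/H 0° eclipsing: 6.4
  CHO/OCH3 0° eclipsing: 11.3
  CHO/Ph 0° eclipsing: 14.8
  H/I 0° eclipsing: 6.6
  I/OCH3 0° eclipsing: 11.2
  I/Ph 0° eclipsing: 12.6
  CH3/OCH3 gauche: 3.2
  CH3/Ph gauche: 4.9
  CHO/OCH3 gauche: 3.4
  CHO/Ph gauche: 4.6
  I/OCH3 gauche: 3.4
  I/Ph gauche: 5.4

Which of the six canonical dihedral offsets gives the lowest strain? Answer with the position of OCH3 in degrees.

180°

OCH3 at 0° (eclipsed): CHO–OCH3 eclipsed, I–Ph eclipsed, CH3–H eclipsed; 11.3 + 12.6 + 6.7 = 30.6 kJ/mol.
OCH3 at 60° (staggered): CHO–OCH3 gauche, I–OCH3 gauche, I–Ph gauche, CH3–Ph gauche; 3.4 + 3.4 + 5.4 + 4.9 = 17.1 kJ/mol.
OCH3 at 120° (eclipsed): CHO–H eclipsed, I–OCH3 eclipsed, CH3–Ph eclipsed; 6.4 + 11.2 + 14.8 = 32.4 kJ/mol.
OCH3 at 180° (staggered): CHO–Ph gauche, I–OCH3 gauche, CH3–OCH3 gauche, CH3–Ph gauche; 4.6 + 3.4 + 3.2 + 4.9 = 16.1 kJ/mol.
OCH3 at 240° (eclipsed): CHO–Ph eclipsed, I–H eclipsed, CH3–OCH3 eclipsed; 14.8 + 6.6 + 11.4 = 32.8 kJ/mol.
OCH3 at 300° (staggered): CHO–OCH3 gauche, CHO–Ph gauche, I–Ph gauche, CH3–OCH3 gauche; 3.4 + 4.6 + 5.4 + 3.2 = 16.6 kJ/mol.
The minimum (16.1 kJ/mol) occurs with OCH3 at 180°.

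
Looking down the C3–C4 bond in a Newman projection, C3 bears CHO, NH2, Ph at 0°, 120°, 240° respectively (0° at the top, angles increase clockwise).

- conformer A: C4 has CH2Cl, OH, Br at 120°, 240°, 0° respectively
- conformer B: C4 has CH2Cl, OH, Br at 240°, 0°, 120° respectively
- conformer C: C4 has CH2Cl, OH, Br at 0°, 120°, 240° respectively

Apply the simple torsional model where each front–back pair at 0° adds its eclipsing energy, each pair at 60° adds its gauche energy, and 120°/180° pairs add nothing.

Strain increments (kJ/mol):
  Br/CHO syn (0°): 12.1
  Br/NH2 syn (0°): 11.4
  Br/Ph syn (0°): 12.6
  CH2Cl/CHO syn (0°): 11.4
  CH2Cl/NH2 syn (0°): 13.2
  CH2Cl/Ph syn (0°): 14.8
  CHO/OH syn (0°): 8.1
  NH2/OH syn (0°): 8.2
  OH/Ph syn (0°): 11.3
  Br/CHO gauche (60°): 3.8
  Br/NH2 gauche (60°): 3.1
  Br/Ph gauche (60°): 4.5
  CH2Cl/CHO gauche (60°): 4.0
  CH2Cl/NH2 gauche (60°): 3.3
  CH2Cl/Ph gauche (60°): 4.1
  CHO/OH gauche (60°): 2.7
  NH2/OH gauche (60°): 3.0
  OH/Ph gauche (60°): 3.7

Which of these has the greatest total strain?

A (eclipsed): CHO(0°)/Br(0°) eclipsed 12.1; NH2(120°)/CH2Cl(120°) eclipsed 13.2; Ph(240°)/OH(240°) eclipsed 11.3 → 36.6 kJ/mol.
B (eclipsed): CHO(0°)/OH(0°) eclipsed 8.1; NH2(120°)/Br(120°) eclipsed 11.4; Ph(240°)/CH2Cl(240°) eclipsed 14.8 → 34.3 kJ/mol.
C (eclipsed): CHO(0°)/CH2Cl(0°) eclipsed 11.4; NH2(120°)/OH(120°) eclipsed 8.2; Ph(240°)/Br(240°) eclipsed 12.6 → 32.2 kJ/mol.
A has the highest total (36.6 kJ/mol).

A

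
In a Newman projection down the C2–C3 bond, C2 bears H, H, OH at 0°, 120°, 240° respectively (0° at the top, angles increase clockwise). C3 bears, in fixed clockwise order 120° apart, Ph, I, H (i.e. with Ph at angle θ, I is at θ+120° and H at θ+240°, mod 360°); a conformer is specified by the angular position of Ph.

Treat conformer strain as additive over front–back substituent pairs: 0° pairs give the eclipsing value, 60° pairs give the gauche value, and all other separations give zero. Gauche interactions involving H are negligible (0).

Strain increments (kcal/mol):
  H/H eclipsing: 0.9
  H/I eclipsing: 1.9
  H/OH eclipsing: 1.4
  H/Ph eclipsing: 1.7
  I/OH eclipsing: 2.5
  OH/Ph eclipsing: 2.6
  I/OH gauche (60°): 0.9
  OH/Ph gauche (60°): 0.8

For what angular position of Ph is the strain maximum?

240°

Ph at 0° (eclipsed): H–Ph eclipsed, H–I eclipsed, OH–H eclipsed; 1.7 + 1.9 + 1.4 = 5.0 kcal/mol.
Ph at 60° (staggered): OH–I gauche; 0.9 = 0.9 kcal/mol.
Ph at 120° (eclipsed): H–H eclipsed, H–Ph eclipsed, OH–I eclipsed; 0.9 + 1.7 + 2.5 = 5.1 kcal/mol.
Ph at 180° (staggered): OH–Ph gauche, OH–I gauche; 0.8 + 0.9 = 1.7 kcal/mol.
Ph at 240° (eclipsed): H–I eclipsed, H–H eclipsed, OH–Ph eclipsed; 1.9 + 0.9 + 2.6 = 5.4 kcal/mol.
Ph at 300° (staggered): OH–Ph gauche; 0.8 = 0.8 kcal/mol.
The maximum (5.4 kcal/mol) occurs with Ph at 240°.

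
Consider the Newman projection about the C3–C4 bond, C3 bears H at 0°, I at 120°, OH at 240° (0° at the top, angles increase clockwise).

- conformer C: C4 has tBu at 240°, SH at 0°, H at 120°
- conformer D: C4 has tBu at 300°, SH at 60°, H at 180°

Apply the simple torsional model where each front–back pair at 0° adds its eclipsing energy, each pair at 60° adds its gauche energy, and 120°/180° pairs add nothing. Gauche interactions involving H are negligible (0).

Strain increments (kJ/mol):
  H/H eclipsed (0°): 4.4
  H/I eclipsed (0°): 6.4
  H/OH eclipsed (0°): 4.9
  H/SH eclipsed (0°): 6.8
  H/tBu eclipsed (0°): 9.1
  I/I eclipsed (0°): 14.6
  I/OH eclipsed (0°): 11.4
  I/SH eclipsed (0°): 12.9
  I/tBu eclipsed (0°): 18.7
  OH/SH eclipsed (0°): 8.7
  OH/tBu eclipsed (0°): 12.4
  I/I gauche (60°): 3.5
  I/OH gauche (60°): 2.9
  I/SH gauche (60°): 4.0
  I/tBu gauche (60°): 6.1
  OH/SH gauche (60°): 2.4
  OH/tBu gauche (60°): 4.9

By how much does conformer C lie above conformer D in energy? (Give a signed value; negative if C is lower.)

+16.7 kJ/mol

C is eclipsed. H at 0° is eclipsed with SH at 0° (6.8); I at 120° is eclipsed with H at 120° (6.4); OH at 240° is eclipsed with tBu at 240° (12.4). Total 25.6 kJ/mol.
D is staggered. I at 120° is gauche with SH at 60° (4.0); OH at 240° is gauche with tBu at 300° (4.9). Total 8.9 kJ/mol.
E(C) − E(D) = 25.6 − 8.9 = +16.7 kJ/mol.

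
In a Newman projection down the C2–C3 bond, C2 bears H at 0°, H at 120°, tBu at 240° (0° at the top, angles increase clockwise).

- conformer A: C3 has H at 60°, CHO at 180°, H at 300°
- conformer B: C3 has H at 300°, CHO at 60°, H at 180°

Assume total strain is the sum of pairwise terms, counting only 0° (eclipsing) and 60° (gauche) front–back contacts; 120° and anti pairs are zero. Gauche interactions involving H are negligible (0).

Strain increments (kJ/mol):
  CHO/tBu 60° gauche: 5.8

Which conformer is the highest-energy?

A (staggered): tBu–CHO gauche; 5.8 = 5.8 kJ/mol.
B (staggered): no non-H gauche contacts → 0.0 kJ/mol.
A has the highest total (5.8 kJ/mol).

A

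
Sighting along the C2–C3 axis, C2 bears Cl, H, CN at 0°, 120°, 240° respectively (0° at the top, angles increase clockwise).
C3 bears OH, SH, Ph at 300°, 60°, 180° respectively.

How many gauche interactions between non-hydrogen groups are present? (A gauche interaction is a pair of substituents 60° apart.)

Non-H gauche pairs: Cl(0°)/OH(300°); Cl(0°)/SH(60°); CN(240°)/OH(300°); CN(240°)/Ph(180°) — 4 interactions.

4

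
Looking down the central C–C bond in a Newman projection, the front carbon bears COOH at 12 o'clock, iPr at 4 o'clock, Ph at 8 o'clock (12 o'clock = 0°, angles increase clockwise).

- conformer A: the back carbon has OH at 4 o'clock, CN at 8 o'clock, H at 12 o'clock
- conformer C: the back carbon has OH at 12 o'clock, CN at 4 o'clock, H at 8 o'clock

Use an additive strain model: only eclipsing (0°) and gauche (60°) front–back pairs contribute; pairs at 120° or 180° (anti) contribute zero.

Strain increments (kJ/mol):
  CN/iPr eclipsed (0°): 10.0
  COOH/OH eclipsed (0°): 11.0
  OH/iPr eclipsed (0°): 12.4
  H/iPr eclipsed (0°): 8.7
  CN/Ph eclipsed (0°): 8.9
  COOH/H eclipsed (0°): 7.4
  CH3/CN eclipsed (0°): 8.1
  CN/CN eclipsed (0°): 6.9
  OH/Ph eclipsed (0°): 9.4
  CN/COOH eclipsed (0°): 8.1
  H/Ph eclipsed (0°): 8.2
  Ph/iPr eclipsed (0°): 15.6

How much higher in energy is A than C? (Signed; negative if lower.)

A is eclipsed. COOH at 0° is eclipsed with H at 0° (7.4); iPr at 120° is eclipsed with OH at 120° (12.4); Ph at 240° is eclipsed with CN at 240° (8.9). Total 28.7 kJ/mol.
C is eclipsed. COOH at 0° is eclipsed with OH at 0° (11.0); iPr at 120° is eclipsed with CN at 120° (10.0); Ph at 240° is eclipsed with H at 240° (8.2). Total 29.2 kJ/mol.
E(A) − E(C) = 28.7 − 29.2 = -0.5 kJ/mol.

-0.5 kJ/mol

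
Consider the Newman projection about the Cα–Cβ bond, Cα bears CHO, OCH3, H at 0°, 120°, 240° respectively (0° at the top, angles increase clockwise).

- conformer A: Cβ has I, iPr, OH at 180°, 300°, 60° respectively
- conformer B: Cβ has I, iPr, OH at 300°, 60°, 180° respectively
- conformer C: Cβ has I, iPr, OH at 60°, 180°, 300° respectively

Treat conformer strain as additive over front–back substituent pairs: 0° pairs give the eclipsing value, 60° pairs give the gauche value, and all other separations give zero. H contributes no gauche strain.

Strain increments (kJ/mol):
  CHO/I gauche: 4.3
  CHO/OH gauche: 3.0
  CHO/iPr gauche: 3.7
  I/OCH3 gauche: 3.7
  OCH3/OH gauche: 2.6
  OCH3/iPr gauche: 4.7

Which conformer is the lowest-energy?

A

A (staggered): CHO(0°)/iPr(300°) gauche 3.7; CHO(0°)/OH(60°) gauche 3.0; OCH3(120°)/I(180°) gauche 3.7; OCH3(120°)/OH(60°) gauche 2.6 → 13.0 kJ/mol.
B (staggered): CHO(0°)/I(300°) gauche 4.3; CHO(0°)/iPr(60°) gauche 3.7; OCH3(120°)/iPr(60°) gauche 4.7; OCH3(120°)/OH(180°) gauche 2.6 → 15.3 kJ/mol.
C (staggered): CHO(0°)/I(60°) gauche 4.3; CHO(0°)/OH(300°) gauche 3.0; OCH3(120°)/I(60°) gauche 3.7; OCH3(120°)/iPr(180°) gauche 4.7 → 15.7 kJ/mol.
A has the lowest total (13.0 kJ/mol).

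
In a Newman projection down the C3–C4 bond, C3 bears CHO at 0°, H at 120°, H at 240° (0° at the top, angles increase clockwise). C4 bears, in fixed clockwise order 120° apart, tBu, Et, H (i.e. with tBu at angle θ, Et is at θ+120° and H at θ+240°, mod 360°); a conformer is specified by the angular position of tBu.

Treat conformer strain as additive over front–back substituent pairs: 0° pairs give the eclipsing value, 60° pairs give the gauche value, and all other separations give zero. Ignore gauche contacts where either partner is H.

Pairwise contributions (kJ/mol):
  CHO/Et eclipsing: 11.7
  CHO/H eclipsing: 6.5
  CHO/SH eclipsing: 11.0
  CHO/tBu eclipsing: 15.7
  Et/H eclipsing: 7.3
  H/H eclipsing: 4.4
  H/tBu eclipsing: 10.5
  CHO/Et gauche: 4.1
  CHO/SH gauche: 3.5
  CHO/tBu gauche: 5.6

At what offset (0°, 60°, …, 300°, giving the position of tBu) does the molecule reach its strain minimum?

180°

tBu at 0° (eclipsed): CHO(0°)/tBu(0°) eclipsed 15.7; H(120°)/Et(120°) eclipsed 7.3; H(240°)/H(240°) eclipsed 4.4 → 27.4 kJ/mol.
tBu at 60° (staggered): CHO(0°)/tBu(60°) gauche 5.6 → 5.6 kJ/mol.
tBu at 120° (eclipsed): CHO(0°)/H(0°) eclipsed 6.5; H(120°)/tBu(120°) eclipsed 10.5; H(240°)/Et(240°) eclipsed 7.3 → 24.3 kJ/mol.
tBu at 180° (staggered): CHO(0°)/Et(300°) gauche 4.1 → 4.1 kJ/mol.
tBu at 240° (eclipsed): CHO(0°)/Et(0°) eclipsed 11.7; H(120°)/H(120°) eclipsed 4.4; H(240°)/tBu(240°) eclipsed 10.5 → 26.6 kJ/mol.
tBu at 300° (staggered): CHO(0°)/tBu(300°) gauche 5.6; CHO(0°)/Et(60°) gauche 4.1 → 9.7 kJ/mol.
The minimum (4.1 kJ/mol) occurs with tBu at 180°.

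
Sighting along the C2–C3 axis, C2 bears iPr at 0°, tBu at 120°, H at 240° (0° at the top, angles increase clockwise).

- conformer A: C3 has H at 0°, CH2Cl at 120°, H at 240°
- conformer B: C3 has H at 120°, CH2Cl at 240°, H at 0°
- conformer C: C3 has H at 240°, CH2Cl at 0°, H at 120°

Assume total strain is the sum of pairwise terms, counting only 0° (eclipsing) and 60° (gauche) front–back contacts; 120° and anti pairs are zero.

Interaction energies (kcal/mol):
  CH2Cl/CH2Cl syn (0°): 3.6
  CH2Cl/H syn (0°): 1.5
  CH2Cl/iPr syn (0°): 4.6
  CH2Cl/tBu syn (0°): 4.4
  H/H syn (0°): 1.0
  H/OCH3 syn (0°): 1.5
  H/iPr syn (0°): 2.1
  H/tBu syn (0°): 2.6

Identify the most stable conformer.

A (eclipsed): iPr–H eclipsed, tBu–CH2Cl eclipsed, H–H eclipsed; 2.1 + 4.4 + 1.0 = 7.5 kcal/mol.
B (eclipsed): iPr–H eclipsed, tBu–H eclipsed, H–CH2Cl eclipsed; 2.1 + 2.6 + 1.5 = 6.2 kcal/mol.
C (eclipsed): iPr–CH2Cl eclipsed, tBu–H eclipsed, H–H eclipsed; 4.6 + 2.6 + 1.0 = 8.2 kcal/mol.
B has the lowest total (6.2 kcal/mol).

B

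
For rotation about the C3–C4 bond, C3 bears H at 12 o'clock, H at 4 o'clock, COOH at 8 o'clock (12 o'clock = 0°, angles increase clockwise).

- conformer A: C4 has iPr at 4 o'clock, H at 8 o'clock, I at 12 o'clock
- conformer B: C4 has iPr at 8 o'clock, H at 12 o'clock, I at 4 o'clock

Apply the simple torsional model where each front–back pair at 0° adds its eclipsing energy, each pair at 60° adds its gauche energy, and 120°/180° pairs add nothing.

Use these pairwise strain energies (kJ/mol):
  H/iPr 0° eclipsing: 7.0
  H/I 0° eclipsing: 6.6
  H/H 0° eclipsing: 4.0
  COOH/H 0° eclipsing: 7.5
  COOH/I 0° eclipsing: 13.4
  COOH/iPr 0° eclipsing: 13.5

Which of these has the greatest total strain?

A (eclipsed): H(0°)/I(0°) eclipsed 6.6; H(120°)/iPr(120°) eclipsed 7.0; COOH(240°)/H(240°) eclipsed 7.5 → 21.1 kJ/mol.
B (eclipsed): H(0°)/H(0°) eclipsed 4.0; H(120°)/I(120°) eclipsed 6.6; COOH(240°)/iPr(240°) eclipsed 13.5 → 24.1 kJ/mol.
B has the highest total (24.1 kJ/mol).

B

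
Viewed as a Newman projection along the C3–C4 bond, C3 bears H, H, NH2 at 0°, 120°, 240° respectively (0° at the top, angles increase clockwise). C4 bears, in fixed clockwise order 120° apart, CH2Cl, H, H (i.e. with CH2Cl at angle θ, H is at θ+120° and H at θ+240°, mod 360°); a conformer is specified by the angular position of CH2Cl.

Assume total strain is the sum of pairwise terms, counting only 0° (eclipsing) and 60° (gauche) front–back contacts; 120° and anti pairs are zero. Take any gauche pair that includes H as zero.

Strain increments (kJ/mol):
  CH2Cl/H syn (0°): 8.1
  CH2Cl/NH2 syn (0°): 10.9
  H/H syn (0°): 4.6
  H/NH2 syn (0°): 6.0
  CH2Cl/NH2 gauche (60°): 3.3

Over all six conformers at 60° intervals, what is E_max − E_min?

20.1 kJ/mol

CH2Cl at 0° (eclipsed): H–CH2Cl eclipsed, H–H eclipsed, NH2–H eclipsed; 8.1 + 4.6 + 6.0 = 18.7 kJ/mol.
CH2Cl at 60° (staggered): no non-H gauche contacts → 0.0 kJ/mol.
CH2Cl at 120° (eclipsed): H–H eclipsed, H–CH2Cl eclipsed, NH2–H eclipsed; 4.6 + 8.1 + 6.0 = 18.7 kJ/mol.
CH2Cl at 180° (staggered): NH2–CH2Cl gauche; 3.3 = 3.3 kJ/mol.
CH2Cl at 240° (eclipsed): H–H eclipsed, H–H eclipsed, NH2–CH2Cl eclipsed; 4.6 + 4.6 + 10.9 = 20.1 kJ/mol.
CH2Cl at 300° (staggered): NH2–CH2Cl gauche; 3.3 = 3.3 kJ/mol.
Max at 240° (20.1 kJ/mol), min at 60° (0.0 kJ/mol); barrier = 20.1 kJ/mol.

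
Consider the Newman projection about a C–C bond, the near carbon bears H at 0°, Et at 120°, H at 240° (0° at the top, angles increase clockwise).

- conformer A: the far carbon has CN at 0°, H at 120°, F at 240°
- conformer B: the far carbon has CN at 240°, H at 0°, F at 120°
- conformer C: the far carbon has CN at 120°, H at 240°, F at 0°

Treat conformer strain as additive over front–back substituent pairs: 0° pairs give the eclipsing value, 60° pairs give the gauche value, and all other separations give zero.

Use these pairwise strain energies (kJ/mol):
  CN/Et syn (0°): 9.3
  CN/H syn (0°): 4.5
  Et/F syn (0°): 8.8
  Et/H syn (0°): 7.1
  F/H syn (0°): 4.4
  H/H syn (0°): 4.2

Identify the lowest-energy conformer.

A (eclipsed): H(0°)/CN(0°) eclipsed 4.5; Et(120°)/H(120°) eclipsed 7.1; H(240°)/F(240°) eclipsed 4.4 → 16.0 kJ/mol.
B (eclipsed): H(0°)/H(0°) eclipsed 4.2; Et(120°)/F(120°) eclipsed 8.8; H(240°)/CN(240°) eclipsed 4.5 → 17.5 kJ/mol.
C (eclipsed): H(0°)/F(0°) eclipsed 4.4; Et(120°)/CN(120°) eclipsed 9.3; H(240°)/H(240°) eclipsed 4.2 → 17.9 kJ/mol.
A has the lowest total (16.0 kJ/mol).

A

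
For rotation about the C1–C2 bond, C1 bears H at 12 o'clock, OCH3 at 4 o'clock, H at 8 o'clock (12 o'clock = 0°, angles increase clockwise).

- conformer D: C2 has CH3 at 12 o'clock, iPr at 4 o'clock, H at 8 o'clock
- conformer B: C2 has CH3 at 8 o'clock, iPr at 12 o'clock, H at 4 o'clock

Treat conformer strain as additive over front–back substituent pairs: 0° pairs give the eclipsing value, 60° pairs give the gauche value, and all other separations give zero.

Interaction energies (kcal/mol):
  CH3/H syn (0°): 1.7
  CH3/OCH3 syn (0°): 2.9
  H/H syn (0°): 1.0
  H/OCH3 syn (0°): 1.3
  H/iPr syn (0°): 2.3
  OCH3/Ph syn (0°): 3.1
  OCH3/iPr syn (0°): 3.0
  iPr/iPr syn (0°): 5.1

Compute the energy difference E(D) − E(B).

D (eclipsed): H(0°)/CH3(0°) eclipsed 1.7; OCH3(120°)/iPr(120°) eclipsed 3.0; H(240°)/H(240°) eclipsed 1.0 → 5.7 kcal/mol.
B (eclipsed): H(0°)/iPr(0°) eclipsed 2.3; OCH3(120°)/H(120°) eclipsed 1.3; H(240°)/CH3(240°) eclipsed 1.7 → 5.3 kcal/mol.
E(D) − E(B) = 5.7 − 5.3 = +0.4 kcal/mol.

+0.4 kcal/mol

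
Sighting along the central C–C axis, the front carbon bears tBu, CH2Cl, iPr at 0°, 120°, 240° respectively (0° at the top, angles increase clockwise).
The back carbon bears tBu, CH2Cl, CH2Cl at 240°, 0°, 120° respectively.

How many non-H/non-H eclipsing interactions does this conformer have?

Non-H eclipsing pairs: tBu(0°)/CH2Cl(0°); CH2Cl(120°)/CH2Cl(120°); iPr(240°)/tBu(240°) — 3 interactions.

3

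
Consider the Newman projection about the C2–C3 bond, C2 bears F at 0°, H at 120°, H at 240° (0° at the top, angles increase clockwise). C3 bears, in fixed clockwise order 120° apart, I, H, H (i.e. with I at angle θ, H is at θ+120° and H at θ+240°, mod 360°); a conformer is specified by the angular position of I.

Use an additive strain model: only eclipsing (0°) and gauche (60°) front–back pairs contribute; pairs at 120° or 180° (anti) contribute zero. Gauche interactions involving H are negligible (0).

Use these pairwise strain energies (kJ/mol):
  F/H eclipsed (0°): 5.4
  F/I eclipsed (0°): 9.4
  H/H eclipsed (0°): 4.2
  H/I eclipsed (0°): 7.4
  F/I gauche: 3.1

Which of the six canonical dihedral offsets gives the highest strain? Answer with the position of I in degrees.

I at 0° (eclipsed): F(0°)/I(0°) eclipsed 9.4; H(120°)/H(120°) eclipsed 4.2; H(240°)/H(240°) eclipsed 4.2 → 17.8 kJ/mol.
I at 60° (staggered): F(0°)/I(60°) gauche 3.1 → 3.1 kJ/mol.
I at 120° (eclipsed): F(0°)/H(0°) eclipsed 5.4; H(120°)/I(120°) eclipsed 7.4; H(240°)/H(240°) eclipsed 4.2 → 17.0 kJ/mol.
I at 180° (staggered): no non-H gauche contacts → 0.0 kJ/mol.
I at 240° (eclipsed): F(0°)/H(0°) eclipsed 5.4; H(120°)/H(120°) eclipsed 4.2; H(240°)/I(240°) eclipsed 7.4 → 17.0 kJ/mol.
I at 300° (staggered): F(0°)/I(300°) gauche 3.1 → 3.1 kJ/mol.
The maximum (17.8 kJ/mol) occurs with I at 0°.

0°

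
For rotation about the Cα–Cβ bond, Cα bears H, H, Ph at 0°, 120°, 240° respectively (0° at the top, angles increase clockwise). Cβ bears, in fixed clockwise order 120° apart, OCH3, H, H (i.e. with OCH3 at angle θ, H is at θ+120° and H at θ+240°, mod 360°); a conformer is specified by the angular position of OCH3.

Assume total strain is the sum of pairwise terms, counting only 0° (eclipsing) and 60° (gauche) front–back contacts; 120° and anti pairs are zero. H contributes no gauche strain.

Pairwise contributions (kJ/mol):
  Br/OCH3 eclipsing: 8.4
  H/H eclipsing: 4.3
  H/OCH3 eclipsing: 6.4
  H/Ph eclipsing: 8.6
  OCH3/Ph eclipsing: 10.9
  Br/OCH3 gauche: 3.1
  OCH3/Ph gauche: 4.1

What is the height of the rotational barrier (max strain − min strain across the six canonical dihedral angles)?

OCH3 at 0° (eclipsed): H(0°)/OCH3(0°) eclipsed 6.4; H(120°)/H(120°) eclipsed 4.3; Ph(240°)/H(240°) eclipsed 8.6 → 19.3 kJ/mol.
OCH3 at 60° (staggered): no non-H gauche contacts → 0.0 kJ/mol.
OCH3 at 120° (eclipsed): H(0°)/H(0°) eclipsed 4.3; H(120°)/OCH3(120°) eclipsed 6.4; Ph(240°)/H(240°) eclipsed 8.6 → 19.3 kJ/mol.
OCH3 at 180° (staggered): Ph(240°)/OCH3(180°) gauche 4.1 → 4.1 kJ/mol.
OCH3 at 240° (eclipsed): H(0°)/H(0°) eclipsed 4.3; H(120°)/H(120°) eclipsed 4.3; Ph(240°)/OCH3(240°) eclipsed 10.9 → 19.5 kJ/mol.
OCH3 at 300° (staggered): Ph(240°)/OCH3(300°) gauche 4.1 → 4.1 kJ/mol.
Max at 240° (19.5 kJ/mol), min at 60° (0.0 kJ/mol); barrier = 19.5 kJ/mol.

19.5 kJ/mol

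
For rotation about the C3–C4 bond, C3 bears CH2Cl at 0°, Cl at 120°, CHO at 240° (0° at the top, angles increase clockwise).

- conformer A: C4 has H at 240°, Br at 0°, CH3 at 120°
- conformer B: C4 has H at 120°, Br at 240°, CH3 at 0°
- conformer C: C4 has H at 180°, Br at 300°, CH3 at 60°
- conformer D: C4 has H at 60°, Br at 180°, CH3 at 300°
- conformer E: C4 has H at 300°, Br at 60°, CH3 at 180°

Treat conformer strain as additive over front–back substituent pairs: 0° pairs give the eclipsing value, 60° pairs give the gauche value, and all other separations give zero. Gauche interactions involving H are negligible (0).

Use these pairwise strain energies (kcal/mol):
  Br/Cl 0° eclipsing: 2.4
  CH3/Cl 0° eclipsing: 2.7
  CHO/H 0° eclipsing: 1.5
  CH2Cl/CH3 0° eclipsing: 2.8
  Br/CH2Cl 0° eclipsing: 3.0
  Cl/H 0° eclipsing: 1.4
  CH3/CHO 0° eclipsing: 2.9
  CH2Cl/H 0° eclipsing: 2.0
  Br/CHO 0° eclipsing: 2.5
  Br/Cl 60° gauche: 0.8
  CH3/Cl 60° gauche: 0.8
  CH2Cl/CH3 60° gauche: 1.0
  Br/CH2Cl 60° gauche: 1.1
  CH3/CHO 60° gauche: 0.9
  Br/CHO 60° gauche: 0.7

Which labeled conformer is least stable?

A (eclipsed): CH2Cl–Br eclipsed, Cl–CH3 eclipsed, CHO–H eclipsed; 3.0 + 2.7 + 1.5 = 7.2 kcal/mol.
B (eclipsed): CH2Cl–CH3 eclipsed, Cl–H eclipsed, CHO–Br eclipsed; 2.8 + 1.4 + 2.5 = 6.7 kcal/mol.
C (staggered): CH2Cl–Br gauche, CH2Cl–CH3 gauche, Cl–CH3 gauche, CHO–Br gauche; 1.1 + 1.0 + 0.8 + 0.7 = 3.6 kcal/mol.
D (staggered): CH2Cl–CH3 gauche, Cl–Br gauche, CHO–Br gauche, CHO–CH3 gauche; 1.0 + 0.8 + 0.7 + 0.9 = 3.4 kcal/mol.
E (staggered): CH2Cl–Br gauche, Cl–Br gauche, Cl–CH3 gauche, CHO–CH3 gauche; 1.1 + 0.8 + 0.8 + 0.9 = 3.6 kcal/mol.
A has the highest total (7.2 kcal/mol).

A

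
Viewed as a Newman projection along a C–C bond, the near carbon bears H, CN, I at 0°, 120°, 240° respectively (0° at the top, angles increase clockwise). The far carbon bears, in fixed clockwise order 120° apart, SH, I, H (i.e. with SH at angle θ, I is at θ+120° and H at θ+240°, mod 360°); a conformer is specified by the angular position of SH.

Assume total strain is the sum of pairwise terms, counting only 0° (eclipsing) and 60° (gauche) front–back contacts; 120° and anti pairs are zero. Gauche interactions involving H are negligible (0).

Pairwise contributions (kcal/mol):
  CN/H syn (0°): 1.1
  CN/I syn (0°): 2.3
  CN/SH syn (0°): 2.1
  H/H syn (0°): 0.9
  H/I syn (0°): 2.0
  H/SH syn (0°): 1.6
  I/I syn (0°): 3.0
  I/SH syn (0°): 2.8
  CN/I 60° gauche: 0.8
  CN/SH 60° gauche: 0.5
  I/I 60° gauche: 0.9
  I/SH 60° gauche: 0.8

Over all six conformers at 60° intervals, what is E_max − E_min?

4.4 kcal/mol

SH at 0° (eclipsed): H(0°)/SH(0°) eclipsed 1.6; CN(120°)/I(120°) eclipsed 2.3; I(240°)/H(240°) eclipsed 2.0 → 5.9 kcal/mol.
SH at 60° (staggered): CN(120°)/SH(60°) gauche 0.5; CN(120°)/I(180°) gauche 0.8; I(240°)/I(180°) gauche 0.9 → 2.2 kcal/mol.
SH at 120° (eclipsed): H(0°)/H(0°) eclipsed 0.9; CN(120°)/SH(120°) eclipsed 2.1; I(240°)/I(240°) eclipsed 3.0 → 6.0 kcal/mol.
SH at 180° (staggered): CN(120°)/SH(180°) gauche 0.5; I(240°)/SH(180°) gauche 0.8; I(240°)/I(300°) gauche 0.9 → 2.2 kcal/mol.
SH at 240° (eclipsed): H(0°)/I(0°) eclipsed 2.0; CN(120°)/H(120°) eclipsed 1.1; I(240°)/SH(240°) eclipsed 2.8 → 5.9 kcal/mol.
SH at 300° (staggered): CN(120°)/I(60°) gauche 0.8; I(240°)/SH(300°) gauche 0.8 → 1.6 kcal/mol.
Max at 120° (6.0 kcal/mol), min at 300° (1.6 kcal/mol); barrier = 4.4 kcal/mol.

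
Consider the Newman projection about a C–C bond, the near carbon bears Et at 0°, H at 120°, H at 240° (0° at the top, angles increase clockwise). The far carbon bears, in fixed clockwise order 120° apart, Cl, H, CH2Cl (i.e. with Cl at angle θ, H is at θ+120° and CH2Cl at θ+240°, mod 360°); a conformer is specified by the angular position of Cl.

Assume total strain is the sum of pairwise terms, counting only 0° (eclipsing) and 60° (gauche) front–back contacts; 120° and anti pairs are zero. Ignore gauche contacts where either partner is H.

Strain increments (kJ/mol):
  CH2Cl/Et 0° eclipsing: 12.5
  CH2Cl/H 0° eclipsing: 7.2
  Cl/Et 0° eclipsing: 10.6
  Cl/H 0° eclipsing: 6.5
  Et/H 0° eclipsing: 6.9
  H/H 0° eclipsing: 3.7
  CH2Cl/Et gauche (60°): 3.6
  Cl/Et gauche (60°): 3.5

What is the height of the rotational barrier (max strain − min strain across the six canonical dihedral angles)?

Cl at 0° (eclipsed): Et–Cl eclipsed, H–H eclipsed, H–CH2Cl eclipsed; 10.6 + 3.7 + 7.2 = 21.5 kJ/mol.
Cl at 60° (staggered): Et–Cl gauche, Et–CH2Cl gauche; 3.5 + 3.6 = 7.1 kJ/mol.
Cl at 120° (eclipsed): Et–CH2Cl eclipsed, H–Cl eclipsed, H–H eclipsed; 12.5 + 6.5 + 3.7 = 22.7 kJ/mol.
Cl at 180° (staggered): Et–CH2Cl gauche; 3.6 = 3.6 kJ/mol.
Cl at 240° (eclipsed): Et–H eclipsed, H–CH2Cl eclipsed, H–Cl eclipsed; 6.9 + 7.2 + 6.5 = 20.6 kJ/mol.
Cl at 300° (staggered): Et–Cl gauche; 3.5 = 3.5 kJ/mol.
Max at 120° (22.7 kJ/mol), min at 300° (3.5 kJ/mol); barrier = 19.2 kJ/mol.

19.2 kJ/mol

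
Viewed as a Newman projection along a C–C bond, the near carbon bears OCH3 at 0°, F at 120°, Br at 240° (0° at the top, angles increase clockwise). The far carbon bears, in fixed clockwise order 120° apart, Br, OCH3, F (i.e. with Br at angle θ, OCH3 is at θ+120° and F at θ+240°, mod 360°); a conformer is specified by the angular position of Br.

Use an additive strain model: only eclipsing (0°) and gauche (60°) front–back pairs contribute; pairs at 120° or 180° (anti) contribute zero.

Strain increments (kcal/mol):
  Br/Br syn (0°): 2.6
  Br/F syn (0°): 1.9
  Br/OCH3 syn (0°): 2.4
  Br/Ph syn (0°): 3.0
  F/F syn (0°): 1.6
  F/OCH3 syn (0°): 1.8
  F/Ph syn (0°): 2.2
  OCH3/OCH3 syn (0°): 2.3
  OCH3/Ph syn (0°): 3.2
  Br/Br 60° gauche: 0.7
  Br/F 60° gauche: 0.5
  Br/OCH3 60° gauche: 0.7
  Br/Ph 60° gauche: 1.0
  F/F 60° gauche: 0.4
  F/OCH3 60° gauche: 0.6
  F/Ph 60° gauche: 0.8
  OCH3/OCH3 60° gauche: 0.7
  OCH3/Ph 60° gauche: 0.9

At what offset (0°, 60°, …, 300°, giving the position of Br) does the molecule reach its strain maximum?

Br at 0° (eclipsed): OCH3(0°)/Br(0°) eclipsed 2.4; F(120°)/OCH3(120°) eclipsed 1.8; Br(240°)/F(240°) eclipsed 1.9 → 6.1 kcal/mol.
Br at 60° (staggered): OCH3(0°)/Br(60°) gauche 0.7; OCH3(0°)/F(300°) gauche 0.6; F(120°)/Br(60°) gauche 0.5; F(120°)/OCH3(180°) gauche 0.6; Br(240°)/OCH3(180°) gauche 0.7; Br(240°)/F(300°) gauche 0.5 → 3.6 kcal/mol.
Br at 120° (eclipsed): OCH3(0°)/F(0°) eclipsed 1.8; F(120°)/Br(120°) eclipsed 1.9; Br(240°)/OCH3(240°) eclipsed 2.4 → 6.1 kcal/mol.
Br at 180° (staggered): OCH3(0°)/OCH3(300°) gauche 0.7; OCH3(0°)/F(60°) gauche 0.6; F(120°)/Br(180°) gauche 0.5; F(120°)/F(60°) gauche 0.4; Br(240°)/Br(180°) gauche 0.7; Br(240°)/OCH3(300°) gauche 0.7 → 3.6 kcal/mol.
Br at 240° (eclipsed): OCH3(0°)/OCH3(0°) eclipsed 2.3; F(120°)/F(120°) eclipsed 1.6; Br(240°)/Br(240°) eclipsed 2.6 → 6.5 kcal/mol.
Br at 300° (staggered): OCH3(0°)/Br(300°) gauche 0.7; OCH3(0°)/OCH3(60°) gauche 0.7; F(120°)/OCH3(60°) gauche 0.6; F(120°)/F(180°) gauche 0.4; Br(240°)/Br(300°) gauche 0.7; Br(240°)/F(180°) gauche 0.5 → 3.6 kcal/mol.
The maximum (6.5 kcal/mol) occurs with Br at 240°.

240°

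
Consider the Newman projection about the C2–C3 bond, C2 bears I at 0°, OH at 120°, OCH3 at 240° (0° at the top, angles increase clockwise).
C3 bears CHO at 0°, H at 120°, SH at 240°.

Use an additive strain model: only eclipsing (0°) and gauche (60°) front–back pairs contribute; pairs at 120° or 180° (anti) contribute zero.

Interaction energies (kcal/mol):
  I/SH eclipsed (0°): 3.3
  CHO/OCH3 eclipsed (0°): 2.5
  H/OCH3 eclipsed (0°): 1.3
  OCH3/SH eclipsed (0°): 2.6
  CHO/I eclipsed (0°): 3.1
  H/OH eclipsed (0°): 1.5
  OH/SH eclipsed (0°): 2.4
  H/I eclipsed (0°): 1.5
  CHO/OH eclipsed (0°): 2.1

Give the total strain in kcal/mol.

7.2 kcal/mol

This conformer (eclipsed): I(0°)/CHO(0°) eclipsed 3.1; OH(120°)/H(120°) eclipsed 1.5; OCH3(240°)/SH(240°) eclipsed 2.6 → 7.2 kcal/mol.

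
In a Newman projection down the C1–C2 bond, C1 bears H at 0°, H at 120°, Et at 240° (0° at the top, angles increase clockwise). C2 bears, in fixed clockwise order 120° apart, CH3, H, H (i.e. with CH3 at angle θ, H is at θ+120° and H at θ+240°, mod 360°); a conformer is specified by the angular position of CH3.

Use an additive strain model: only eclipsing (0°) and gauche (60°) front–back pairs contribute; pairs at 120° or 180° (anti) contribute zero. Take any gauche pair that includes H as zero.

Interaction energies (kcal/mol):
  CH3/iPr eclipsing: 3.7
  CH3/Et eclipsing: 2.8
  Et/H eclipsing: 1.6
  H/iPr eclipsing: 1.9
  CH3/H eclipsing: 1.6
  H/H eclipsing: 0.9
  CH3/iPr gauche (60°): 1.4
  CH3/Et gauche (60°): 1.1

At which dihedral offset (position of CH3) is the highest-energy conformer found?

CH3 at 0° is eclipsed. H at 0° is eclipsed with CH3 at 0° (1.6); H at 120° is eclipsed with H at 120° (0.9); Et at 240° is eclipsed with H at 240° (1.6). Total 4.1 kcal/mol.
CH3 at 60° (staggered): no non-H gauche contacts → 0.0 kcal/mol.
CH3 at 120° is eclipsed. H at 0° is eclipsed with H at 0° (0.9); H at 120° is eclipsed with CH3 at 120° (1.6); Et at 240° is eclipsed with H at 240° (1.6). Total 4.1 kcal/mol.
CH3 at 180° is staggered. Et at 240° is gauche with CH3 at 180° (1.1). Total 1.1 kcal/mol.
CH3 at 240° is eclipsed. H at 0° is eclipsed with H at 0° (0.9); H at 120° is eclipsed with H at 120° (0.9); Et at 240° is eclipsed with CH3 at 240° (2.8). Total 4.6 kcal/mol.
CH3 at 300° is staggered. Et at 240° is gauche with CH3 at 300° (1.1). Total 1.1 kcal/mol.
The maximum (4.6 kcal/mol) occurs with CH3 at 240°.

240°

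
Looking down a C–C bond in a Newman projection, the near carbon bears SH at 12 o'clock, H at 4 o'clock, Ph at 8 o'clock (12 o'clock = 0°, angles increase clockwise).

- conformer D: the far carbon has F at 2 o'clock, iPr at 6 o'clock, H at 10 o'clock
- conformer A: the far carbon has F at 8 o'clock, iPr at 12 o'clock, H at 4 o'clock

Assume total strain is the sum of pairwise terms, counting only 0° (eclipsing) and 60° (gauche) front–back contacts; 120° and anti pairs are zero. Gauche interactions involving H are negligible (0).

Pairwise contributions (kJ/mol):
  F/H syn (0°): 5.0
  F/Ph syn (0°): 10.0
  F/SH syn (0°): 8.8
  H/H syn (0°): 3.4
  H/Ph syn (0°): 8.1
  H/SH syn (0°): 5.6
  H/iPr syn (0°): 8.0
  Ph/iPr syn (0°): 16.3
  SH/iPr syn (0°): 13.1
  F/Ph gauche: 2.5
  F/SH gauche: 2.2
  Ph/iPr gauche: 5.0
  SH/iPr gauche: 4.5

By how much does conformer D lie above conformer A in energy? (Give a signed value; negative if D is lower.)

-19.3 kJ/mol

D (staggered): SH–F gauche, Ph–iPr gauche; 2.2 + 5.0 = 7.2 kJ/mol.
A (eclipsed): SH–iPr eclipsed, H–H eclipsed, Ph–F eclipsed; 13.1 + 3.4 + 10.0 = 26.5 kJ/mol.
E(D) − E(A) = 7.2 − 26.5 = -19.3 kJ/mol.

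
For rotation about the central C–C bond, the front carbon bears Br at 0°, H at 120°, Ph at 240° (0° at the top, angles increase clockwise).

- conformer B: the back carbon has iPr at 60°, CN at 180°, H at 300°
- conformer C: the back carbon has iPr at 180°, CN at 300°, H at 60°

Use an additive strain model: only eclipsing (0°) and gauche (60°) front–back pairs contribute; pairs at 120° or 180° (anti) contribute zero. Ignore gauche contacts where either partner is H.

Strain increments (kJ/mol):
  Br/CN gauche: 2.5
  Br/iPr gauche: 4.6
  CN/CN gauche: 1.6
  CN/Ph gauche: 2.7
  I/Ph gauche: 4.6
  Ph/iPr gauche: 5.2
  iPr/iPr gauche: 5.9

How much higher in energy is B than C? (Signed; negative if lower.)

-3.1 kJ/mol

B is staggered. Br at 0° is gauche with iPr at 60° (4.6); Ph at 240° is gauche with CN at 180° (2.7). Total 7.3 kJ/mol.
C is staggered. Br at 0° is gauche with CN at 300° (2.5); Ph at 240° is gauche with iPr at 180° (5.2); Ph at 240° is gauche with CN at 300° (2.7). Total 10.4 kJ/mol.
E(B) − E(C) = 7.3 − 10.4 = -3.1 kJ/mol.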